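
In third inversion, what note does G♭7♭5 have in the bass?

G♭7♭5 in root position is Gb–Bb–Dbb–Fb.
Third inversion places the seventh in the bass, which is Fb.

Fb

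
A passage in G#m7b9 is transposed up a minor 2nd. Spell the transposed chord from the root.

A minor 2nd up from G# is A, so the new chord is A minor seventh flat nine.
Root: A
Minor 3rd (3rd): C
Perfect 5th (5th): E
Minor 7th (7th): G
Minor 9th (9th): Bb

A, C, E, G, Bb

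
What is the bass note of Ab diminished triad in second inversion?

E-double-flat

Ab diminished triad in root position is A-flat–C-flat–E-double-flat.
Second inversion places the fifth in the bass, which is E-double-flat.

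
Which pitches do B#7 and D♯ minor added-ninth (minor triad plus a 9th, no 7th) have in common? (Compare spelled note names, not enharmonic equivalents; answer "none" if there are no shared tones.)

A#

B#7: B# D## F## A#
D♯ minor added-ninth: D# F# A# E#
Common to both → A#.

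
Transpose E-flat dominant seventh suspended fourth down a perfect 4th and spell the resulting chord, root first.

Bb Eb F Ab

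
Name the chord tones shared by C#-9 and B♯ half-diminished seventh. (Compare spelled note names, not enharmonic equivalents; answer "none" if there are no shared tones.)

D#

C#-9 = C#, E, G#, B, D#.
B♯ half-diminished seventh = B#, D#, F#, A#.
Shared: D#.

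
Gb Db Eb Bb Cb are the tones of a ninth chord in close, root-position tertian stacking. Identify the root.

Stacking in thirds gives Cb – Eb – Gb – Bb – Db, so Cb is the root — Cb major ninth.

Cb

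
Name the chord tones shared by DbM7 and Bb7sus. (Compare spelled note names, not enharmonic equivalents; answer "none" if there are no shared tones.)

DbM7: Db F Ab C
Bb7sus: Bb Eb F Ab
Common to both → F, Ab.

F, Ab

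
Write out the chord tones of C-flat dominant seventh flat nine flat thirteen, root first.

C♭, E♭, G♭, B𝄫, D𝄫, A𝄫

Root C♭, quality dominant seventh flat nine flat thirteen:
root → C♭
3rd (major 3rd) → E♭
5th (perfect 5th) → G♭
7th (minor 7th) → B𝄫
9th (minor 9th) → D𝄫
13th (minor 13th) → A𝄫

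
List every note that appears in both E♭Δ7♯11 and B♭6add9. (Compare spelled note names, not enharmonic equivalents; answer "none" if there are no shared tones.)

G  Bb  D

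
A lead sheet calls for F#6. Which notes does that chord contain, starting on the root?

F♯  A♯  C♯  D♯

F#6: major sixth on F♯.
- root: F♯
- major 3rd: A♯
- perfect 5th: C♯
- major 6th: D♯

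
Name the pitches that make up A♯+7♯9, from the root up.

A♯+7♯9 is a dominant seventh sharp nine sharp five built on A♯.
Root: A♯
Major 3rd (3rd): C𝄪
Augmented 5th (5th): E𝄪
Minor 7th (7th): G♯
Augmented 9th (9th): B𝄪

A♯ C𝄪 E𝄪 G♯ B𝄪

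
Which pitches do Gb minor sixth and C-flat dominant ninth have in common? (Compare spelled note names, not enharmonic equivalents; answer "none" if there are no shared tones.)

G-flat, B-double-flat, D-flat, E-flat

Gb minor sixth: G-flat B-double-flat D-flat E-flat
C-flat dominant ninth: C-flat E-flat G-flat B-double-flat D-flat
Common to both → G-flat, B-double-flat, D-flat, E-flat.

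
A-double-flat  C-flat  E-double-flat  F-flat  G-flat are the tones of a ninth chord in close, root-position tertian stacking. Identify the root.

F-flat

Arranged so that each adjacent pair is a third by letter name: F-flat – A-double-flat – C-flat – E-double-flat – G-flat.
The bottom of that stack, F-flat, is the root (this is F-flat minor ninth).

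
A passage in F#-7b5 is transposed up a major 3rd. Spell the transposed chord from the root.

A# C# E G#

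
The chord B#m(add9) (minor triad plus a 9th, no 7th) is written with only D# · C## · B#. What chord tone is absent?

The full B#m(add9) chord is B#, D#, F##, C##.
Comparing with the voicing, the perfect 5th (5th) — F## — is absent.

F##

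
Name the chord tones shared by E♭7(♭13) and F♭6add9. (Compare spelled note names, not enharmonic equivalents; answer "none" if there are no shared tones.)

Db  Cb

E♭7(♭13) = Eb, G, Bb, Db, Cb.
F♭6add9 = Fb, Ab, Cb, Db, Gb.
Shared: Db, Cb.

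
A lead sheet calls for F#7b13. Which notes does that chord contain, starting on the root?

F#7b13: dominant seventh flat thirteen on F♯.
root → F♯
3rd (major 3rd) → A♯
5th (perfect 5th) → C♯
7th (minor 7th) → E
13th (minor 13th) → D

F♯ A♯ C♯ E D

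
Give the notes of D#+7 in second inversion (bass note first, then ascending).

A##, C#, D#, F##

In root position, D#+7 is D#–F##–A##–C#.
Second inversion puts the fifth (A##) in the bass.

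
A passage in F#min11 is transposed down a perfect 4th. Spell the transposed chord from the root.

C# – E – G# – B – D# – F#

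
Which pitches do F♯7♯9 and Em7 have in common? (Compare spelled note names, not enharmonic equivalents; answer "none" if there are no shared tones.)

F♯7♯9: F# A# C# E G##
Em7: E G B D
Common to both → E.

E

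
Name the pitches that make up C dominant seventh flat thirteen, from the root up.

C dominant seventh flat thirteen is a dominant seventh flat thirteen built on C.
- root: C
- major 3rd: E
- perfect 5th: G
- minor 7th: Bb
- minor 13th: Ab

C  E  G  Bb  Ab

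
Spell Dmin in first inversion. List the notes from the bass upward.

In root position, Dmin is D–F–A.
First inversion puts the third (F) in the bass.

F, A, D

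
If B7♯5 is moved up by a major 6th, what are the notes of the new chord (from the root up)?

G# B# D## F#

B up a major 6th → G#. New chord: G# augmented seventh.
Root: G#
Major 3rd (3rd): B#
Augmented 5th (5th): D##
Minor 7th (7th): F#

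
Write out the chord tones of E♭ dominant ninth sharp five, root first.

E♭ dominant ninth sharp five is a dominant ninth sharp five built on E-flat.
- root: E-flat
- major 3rd: G
- augmented 5th: B
- minor 7th: D-flat
- major 9th: F

E-flat – G – B – D-flat – F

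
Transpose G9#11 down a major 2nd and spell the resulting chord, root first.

F, A, C, E♭, G, B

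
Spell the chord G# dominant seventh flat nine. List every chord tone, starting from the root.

G# dominant seventh flat nine: dominant seventh flat nine on G#.
- root: G#
- major 3rd: B#
- perfect 5th: D#
- minor 7th: F#
- minor 9th: A

G#, B#, D#, F#, A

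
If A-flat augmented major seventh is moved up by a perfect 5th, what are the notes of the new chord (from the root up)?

Eb – G – B – D

Ab up a perfect 5th → Eb. New chord: Eb augmented major seventh.
root → Eb
3rd (major 3rd) → G
5th (augmented 5th) → B
7th (major 7th) → D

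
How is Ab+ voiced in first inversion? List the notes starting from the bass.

C, E, Ab

Ab+ = Ab–C–E; first inversion → third (C) lowest.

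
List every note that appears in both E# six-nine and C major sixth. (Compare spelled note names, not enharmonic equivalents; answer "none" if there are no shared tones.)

none

E# six-nine: E# G## B# C## F##
C major sixth: C E G A
Common to both → none.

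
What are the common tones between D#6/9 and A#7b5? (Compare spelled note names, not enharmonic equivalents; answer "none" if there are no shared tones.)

D#6/9: D# F## A# B# E#
A#7b5: A# C## E G#
Common to both → A#.

A#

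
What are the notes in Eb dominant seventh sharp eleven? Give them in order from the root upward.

E-flat, G, B-flat, D-flat, A

Eb dominant seventh sharp eleven is a dominant seventh sharp eleven built on E-flat.
E-flat — root
G — major 3rd
B-flat — perfect 5th
D-flat — minor 7th
A — augmented 11th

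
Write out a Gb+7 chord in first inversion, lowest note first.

In root position, Gb+7 is Gb–Bb–D–Fb.
First inversion puts the third (Bb) in the bass.

Bb, D, Fb, Gb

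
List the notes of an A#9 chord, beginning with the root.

A# – C## – E# – G# – B#

Root A#, quality dominant ninth:
Root: A#
Major 3rd (3rd): C##
Perfect 5th (5th): E#
Minor 7th (7th): G#
Major 9th (9th): B#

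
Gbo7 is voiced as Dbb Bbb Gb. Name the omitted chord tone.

Fbb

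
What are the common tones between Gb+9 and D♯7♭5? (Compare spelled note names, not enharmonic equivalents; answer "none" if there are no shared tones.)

none

Gb+9 = Gb, Bb, D, Fb, Ab.
D♯7♭5 = D#, F##, A, C#.
Shared: none.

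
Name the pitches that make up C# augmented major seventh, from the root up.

C-sharp E-sharp G-double-sharp B-sharp

C# augmented major seventh: augmented major seventh on C-sharp.
C-sharp — root
E-sharp — major 3rd
G-double-sharp — augmented 5th
B-sharp — major 7th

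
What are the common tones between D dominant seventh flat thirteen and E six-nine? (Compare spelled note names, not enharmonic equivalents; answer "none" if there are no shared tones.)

D dominant seventh flat thirteen: D F-sharp A C B-flat
E six-nine: E G-sharp B C-sharp F-sharp
Common to both → F-sharp.

F-sharp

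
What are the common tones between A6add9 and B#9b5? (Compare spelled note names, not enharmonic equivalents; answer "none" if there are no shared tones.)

F#

A6add9: A C# E F# B
B#9b5: B# D## F# A# C##
Common to both → F#.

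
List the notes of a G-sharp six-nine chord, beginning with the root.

G-sharp six-nine is a six-nine built on G-sharp.
- root: G-sharp
- major 3rd: B-sharp
- perfect 5th: D-sharp
- major 6th: E-sharp
- major 9th: A-sharp

G-sharp B-sharp D-sharp E-sharp A-sharp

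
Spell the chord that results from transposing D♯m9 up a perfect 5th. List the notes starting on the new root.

A♯ C♯ E♯ G♯ B♯

D♯ up a perfect 5th → A♯. New chord: A♯ minor ninth.
Root: A♯
Minor 3rd (3rd): C♯
Perfect 5th (5th): E♯
Minor 7th (7th): G♯
Major 9th (9th): B♯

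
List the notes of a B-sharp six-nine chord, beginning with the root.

B-sharp six-nine: six-nine on B♯.
B♯ — root
D𝄪 — major 3rd
F𝄪 — perfect 5th
G𝄪 — major 6th
C𝄪 — major 9th

B♯ D𝄪 F𝄪 G𝄪 C𝄪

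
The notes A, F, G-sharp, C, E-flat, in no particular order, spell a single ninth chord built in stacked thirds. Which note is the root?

F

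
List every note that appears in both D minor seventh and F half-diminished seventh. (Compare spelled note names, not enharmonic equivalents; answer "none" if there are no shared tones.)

F

D minor seventh = D, F, A, C.
F half-diminished seventh = F, Ab, Cb, Eb.
Shared: F.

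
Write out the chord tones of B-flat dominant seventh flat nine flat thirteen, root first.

B-flat dominant seventh flat nine flat thirteen: dominant seventh flat nine flat thirteen on Bb.
- root: Bb
- major 3rd: D
- perfect 5th: F
- minor 7th: Ab
- minor 9th: Cb
- minor 13th: Gb

Bb D F Ab Cb Gb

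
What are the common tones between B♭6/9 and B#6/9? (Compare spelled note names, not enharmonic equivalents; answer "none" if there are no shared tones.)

B♭6/9: B♭ D F G C
B#6/9: B♯ D𝄪 F𝄪 G𝄪 C𝄪
Common to both → none.

none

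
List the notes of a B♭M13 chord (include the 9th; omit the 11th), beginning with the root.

Bb  D  F  A  C  G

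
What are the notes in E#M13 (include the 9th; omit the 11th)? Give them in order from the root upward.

Root E♯, quality major thirteenth:
E♯ — root
G𝄪 — major 3rd
B♯ — perfect 5th
D𝄪 — major 7th
F𝄪 — major 9th
C𝄪 — major 13th

E♯, G𝄪, B♯, D𝄪, F𝄪, C𝄪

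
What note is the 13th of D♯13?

B#

Root of D♯13 = D#. The 13th is a major 13th: D# up a major 13th → B#.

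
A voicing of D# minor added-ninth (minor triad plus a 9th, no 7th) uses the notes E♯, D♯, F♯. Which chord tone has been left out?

The full D# minor added-ninth chord is D♯, F♯, A♯, E♯.
Comparing with the voicing, the perfect 5th (5th) — A♯ — is absent.

A♯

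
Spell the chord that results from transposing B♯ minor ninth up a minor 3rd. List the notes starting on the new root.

B# up a minor 3rd → D#. New chord: D# minor ninth.
- root: D#
- minor 3rd: F#
- perfect 5th: A#
- minor 7th: C#
- major 9th: E#

D# F# A# C# E#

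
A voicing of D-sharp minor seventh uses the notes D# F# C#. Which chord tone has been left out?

D-sharp minor seventh = D#, F#, A#, C#. The voicing lacks the 5th (perfect 5th), A#.

A#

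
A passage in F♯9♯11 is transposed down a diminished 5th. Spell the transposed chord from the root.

B#, D##, F##, A#, C##, E##

A diminished 5th down from F# is B#, so the new chord is B# dominant ninth sharp eleven.
- root: B#
- major 3rd: D##
- perfect 5th: F##
- minor 7th: A#
- major 9th: C##
- augmented 11th: E##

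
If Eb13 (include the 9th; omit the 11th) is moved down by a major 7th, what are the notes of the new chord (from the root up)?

Fb Ab Cb Ebb Gb Db

Eb down a major 7th → Fb. New chord: Fb dominant thirteenth.
- root: Fb
- major 3rd: Ab
- perfect 5th: Cb
- minor 7th: Ebb
- major 9th: Gb
- major 13th: Db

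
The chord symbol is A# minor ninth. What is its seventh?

A# minor ninth is built on A-sharp; its 7th is a minor 7th above the root.
A seventh above A uses the letter G, and the minor 7th above A-sharp is G-sharp.

G-sharp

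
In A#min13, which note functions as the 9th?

B#

Root of A#min13 = A#. The 9th is a major 9th: A# up a major 9th → B#.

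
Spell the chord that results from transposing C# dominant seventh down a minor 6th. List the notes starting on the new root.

Transposed root: C# → E# (minor 6th down). So we spell E# dominant seventh:
root → E#
3rd (major 3rd) → G##
5th (perfect 5th) → B#
7th (minor 7th) → D#

E# G## B# D#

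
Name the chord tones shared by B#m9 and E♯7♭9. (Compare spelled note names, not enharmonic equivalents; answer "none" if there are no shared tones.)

B#m9: B♯ D♯ F𝄪 A♯ C𝄪
E♯7♭9: E♯ G𝄪 B♯ D♯ F♯
Common to both → B♯, D♯.

B♯  D♯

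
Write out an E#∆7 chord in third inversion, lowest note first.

D##, E#, G##, B#

In root position, E#∆7 is E#–G##–B#–D##.
Third inversion puts the seventh (D##) in the bass.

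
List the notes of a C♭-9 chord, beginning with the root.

C♭, E𝄫, G♭, B𝄫, D♭

C♭-9 is a minor ninth built on C♭.
Root: C♭
Minor 3rd (3rd): E𝄫
Perfect 5th (5th): G♭
Minor 7th (7th): B𝄫
Major 9th (9th): D♭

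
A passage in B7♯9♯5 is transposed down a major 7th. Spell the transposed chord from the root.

C – E – G# – Bb – D#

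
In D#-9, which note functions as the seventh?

D#-9 is built on D#; its 7th is a minor 7th above the root.
A seventh above D uses the letter C, and the minor 7th above D# is C#.

C#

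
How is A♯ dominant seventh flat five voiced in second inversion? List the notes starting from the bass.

E, G-sharp, A-sharp, C-double-sharp

In root position, A♯ dominant seventh flat five is A-sharp–C-double-sharp–E–G-sharp.
Second inversion puts the fifth (E) in the bass.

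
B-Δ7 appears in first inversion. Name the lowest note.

B-Δ7 in root position is B–D–F#–A#.
First inversion places the third in the bass, which is D.

D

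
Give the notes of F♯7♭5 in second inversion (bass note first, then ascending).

C  E  F#  A#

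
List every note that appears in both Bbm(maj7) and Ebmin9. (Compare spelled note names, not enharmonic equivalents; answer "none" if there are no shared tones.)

Bbm(maj7) = B♭, D♭, F, A.
Ebmin9 = E♭, G♭, B♭, D♭, F.
Shared: B♭, D♭, F.

B♭, D♭, F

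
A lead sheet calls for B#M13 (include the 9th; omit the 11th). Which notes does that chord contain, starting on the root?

B♯ D𝄪 F𝄪 A𝄪 C𝄪 G𝄪

B#M13: major thirteenth on B♯.
B♯ — root
D𝄪 — major 3rd
F𝄪 — perfect 5th
A𝄪 — major 7th
C𝄪 — major 9th
G𝄪 — major 13th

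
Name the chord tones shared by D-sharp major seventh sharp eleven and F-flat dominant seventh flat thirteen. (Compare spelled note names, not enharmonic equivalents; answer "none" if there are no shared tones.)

D-sharp major seventh sharp eleven = D♯, F𝄪, A♯, C𝄪, G𝄪.
F-flat dominant seventh flat thirteen = F♭, A♭, C♭, E𝄫, D𝄫.
Shared: none.

none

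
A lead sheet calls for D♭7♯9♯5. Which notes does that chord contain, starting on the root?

D♭7♯9♯5 is a dominant seventh sharp nine sharp five built on D♭.
Root: D♭
Major 3rd (3rd): F
Augmented 5th (5th): A
Minor 7th (7th): C♭
Augmented 9th (9th): E

D♭ – F – A – C♭ – E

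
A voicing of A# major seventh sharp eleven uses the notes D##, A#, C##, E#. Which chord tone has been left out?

G##

The full A# major seventh sharp eleven chord is A#, C##, E#, G##, D##.
Comparing with the voicing, the major 7th (7th) — G## — is absent.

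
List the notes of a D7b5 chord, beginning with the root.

D, F♯, A♭, C

D7b5 is a dominant seventh flat five built on D.
Root: D
Major 3rd (3rd): F♯
Diminished 5th (5th): A♭
Minor 7th (7th): C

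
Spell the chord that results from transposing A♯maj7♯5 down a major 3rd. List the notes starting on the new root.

Transposed root: A# → F# (major 3rd down). So we spell F# augmented major seventh:
F# — root
A# — major 3rd
C## — augmented 5th
E# — major 7th

F# – A# – C## – E#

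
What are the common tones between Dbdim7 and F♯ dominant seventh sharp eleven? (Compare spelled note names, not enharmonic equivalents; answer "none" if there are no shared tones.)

none

Dbdim7 = D♭, F♭, A𝄫, C𝄫.
F♯ dominant seventh sharp eleven = F♯, A♯, C♯, E, B♯.
Shared: none.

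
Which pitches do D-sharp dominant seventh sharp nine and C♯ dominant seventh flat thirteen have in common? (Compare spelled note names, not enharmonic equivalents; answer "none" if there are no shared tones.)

C-sharp

D-sharp dominant seventh sharp nine: D-sharp F-double-sharp A-sharp C-sharp E-double-sharp
C♯ dominant seventh flat thirteen: C-sharp E-sharp G-sharp B A
Common to both → C-sharp.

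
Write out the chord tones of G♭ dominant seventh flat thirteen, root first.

Root G-flat, quality dominant seventh flat thirteen:
Root: G-flat
Major 3rd (3rd): B-flat
Perfect 5th (5th): D-flat
Minor 7th (7th): F-flat
Minor 13th (13th): E-double-flat

G-flat, B-flat, D-flat, F-flat, E-double-flat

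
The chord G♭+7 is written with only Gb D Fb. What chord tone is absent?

G♭+7 = Gb, Bb, D, Fb. The voicing lacks the 3rd (major 3rd), Bb.

Bb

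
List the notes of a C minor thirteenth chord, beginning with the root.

C, E-flat, G, B-flat, D, F, A

C minor thirteenth: minor thirteenth on C.
Root: C
Minor 3rd (3rd): E-flat
Perfect 5th (5th): G
Minor 7th (7th): B-flat
Major 9th (9th): D
Perfect 11th (11th): F
Major 13th (13th): A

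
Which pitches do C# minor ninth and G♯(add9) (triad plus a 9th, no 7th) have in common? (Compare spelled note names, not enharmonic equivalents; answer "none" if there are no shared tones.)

C# minor ninth = C#, E, G#, B, D#.
G♯(add9) = G#, B#, D#, A#.
Shared: G#, D#.

G# – D#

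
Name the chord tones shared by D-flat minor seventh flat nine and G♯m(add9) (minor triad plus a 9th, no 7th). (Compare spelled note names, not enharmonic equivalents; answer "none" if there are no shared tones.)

none

D-flat minor seventh flat nine: Db Fb Ab Cb Ebb
G♯m(add9): G# B D# A#
Common to both → none.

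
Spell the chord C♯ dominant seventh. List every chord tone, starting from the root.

C-sharp E-sharp G-sharp B

C♯ dominant seventh is a dominant seventh built on C-sharp.
- root: C-sharp
- major 3rd: E-sharp
- perfect 5th: G-sharp
- minor 7th: B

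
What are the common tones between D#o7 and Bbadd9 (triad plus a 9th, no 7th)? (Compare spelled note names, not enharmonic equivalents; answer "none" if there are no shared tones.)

C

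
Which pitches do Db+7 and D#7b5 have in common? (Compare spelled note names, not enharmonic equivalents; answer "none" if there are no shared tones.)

A

Db+7: Db F A Cb
D#7b5: D# F## A C#
Common to both → A.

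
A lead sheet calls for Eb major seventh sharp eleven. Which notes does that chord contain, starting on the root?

Root Eb, quality major seventh sharp eleven:
Root: Eb
Major 3rd (3rd): G
Perfect 5th (5th): Bb
Major 7th (7th): D
Augmented 11th (11th): A

Eb G Bb D A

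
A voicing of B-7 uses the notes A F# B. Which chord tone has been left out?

D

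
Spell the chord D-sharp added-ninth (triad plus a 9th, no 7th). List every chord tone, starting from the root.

D-sharp added-ninth is an added-ninth built on D♯.
Root: D♯
Major 3rd (3rd): F𝄪
Perfect 5th (5th): A♯
Major 9th (9th): E♯

D♯  F𝄪  A♯  E♯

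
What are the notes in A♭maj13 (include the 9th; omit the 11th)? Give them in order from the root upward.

Ab, C, Eb, G, Bb, F

A♭maj13 is a major thirteenth built on Ab.
Root: Ab
Major 3rd (3rd): C
Perfect 5th (5th): Eb
Major 7th (7th): G
Major 9th (9th): Bb
Major 13th (13th): F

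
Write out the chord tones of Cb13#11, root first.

Cb13#11 is a dominant thirteenth sharp eleven built on Cb.
- root: Cb
- major 3rd: Eb
- perfect 5th: Gb
- minor 7th: Bbb
- major 9th: Db
- augmented 11th: F
- major 13th: Ab

Cb Eb Gb Bbb Db F Ab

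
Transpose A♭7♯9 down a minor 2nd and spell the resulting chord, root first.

G, B, D, F, A#

Ab down a minor 2nd → G. New chord: G dominant seventh sharp nine.
G — root
B — major 3rd
D — perfect 5th
F — minor 7th
A# — augmented 9th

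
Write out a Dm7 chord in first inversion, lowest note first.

Dm7 = D–F–A–C; first inversion → third (F) lowest.

F A C D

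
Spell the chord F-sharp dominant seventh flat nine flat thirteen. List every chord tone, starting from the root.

F♯ – A♯ – C♯ – E – G – D

Root F♯, quality dominant seventh flat nine flat thirteen:
Root: F♯
Major 3rd (3rd): A♯
Perfect 5th (5th): C♯
Minor 7th (7th): E
Minor 9th (9th): G
Minor 13th (13th): D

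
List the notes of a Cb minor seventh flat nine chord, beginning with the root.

Root C-flat, quality minor seventh flat nine:
C-flat — root
E-double-flat — minor 3rd
G-flat — perfect 5th
B-double-flat — minor 7th
D-double-flat — minor 9th

C-flat E-double-flat G-flat B-double-flat D-double-flat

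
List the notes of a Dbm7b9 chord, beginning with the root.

Db Fb Ab Cb Ebb

Root Db, quality minor seventh flat nine:
Db — root
Fb — minor 3rd
Ab — perfect 5th
Cb — minor 7th
Ebb — minor 9th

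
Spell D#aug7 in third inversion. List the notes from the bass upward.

C#, D#, F##, A##

D#aug7 = D#–F##–A##–C#; third inversion → seventh (C#) lowest.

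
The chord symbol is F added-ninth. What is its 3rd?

A

Root of F added-ninth = F. The 3rd is a major 3rd: F up a major 3rd → A.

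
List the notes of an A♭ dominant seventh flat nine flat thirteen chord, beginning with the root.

Ab  C  Eb  Gb  Bbb  Fb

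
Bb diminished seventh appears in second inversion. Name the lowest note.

Bb diminished seventh = Bb–Db–Fb–Abb. Second inversion → fifth in the bass = Fb.

Fb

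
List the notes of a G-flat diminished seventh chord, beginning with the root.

G-flat diminished seventh is a diminished seventh built on G-flat.
Root: G-flat
Minor 3rd (3rd): B-double-flat
Diminished 5th (5th): D-double-flat
Diminished 7th (7th): F-double-flat

G-flat B-double-flat D-double-flat F-double-flat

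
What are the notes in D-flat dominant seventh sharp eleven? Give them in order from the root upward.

D-flat, F, A-flat, C-flat, G

Root D-flat, quality dominant seventh sharp eleven:
D-flat — root
F — major 3rd
A-flat — perfect 5th
C-flat — minor 7th
G — augmented 11th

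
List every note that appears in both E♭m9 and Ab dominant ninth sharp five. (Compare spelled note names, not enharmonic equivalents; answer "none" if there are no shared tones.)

G♭, B♭

E♭m9: E♭ G♭ B♭ D♭ F
Ab dominant ninth sharp five: A♭ C E G♭ B♭
Common to both → G♭, B♭.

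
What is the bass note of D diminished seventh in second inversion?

D diminished seventh = D–F–Ab–Cb. Second inversion → fifth in the bass = Ab.

Ab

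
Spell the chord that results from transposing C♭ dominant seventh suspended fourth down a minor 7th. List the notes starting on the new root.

D-flat – G-flat – A-flat – C-flat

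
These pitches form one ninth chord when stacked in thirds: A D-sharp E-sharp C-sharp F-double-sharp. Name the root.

Arranged so that each adjacent pair is a third by letter name: D-sharp – F-double-sharp – A – C-sharp – E-sharp.
The bottom of that stack, D-sharp, is the root (this is D-sharp dominant ninth flat five).

D-sharp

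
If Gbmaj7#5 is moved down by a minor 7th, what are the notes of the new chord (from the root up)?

Ab  C  E  G

Gb down a minor 7th → Ab. New chord: Ab augmented major seventh.
Root: Ab
Major 3rd (3rd): C
Augmented 5th (5th): E
Major 7th (7th): G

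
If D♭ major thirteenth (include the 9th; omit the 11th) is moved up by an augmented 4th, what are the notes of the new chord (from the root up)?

G B D F-sharp A E

Transposed root: D-flat → G (augmented 4th up). So we spell G major thirteenth:
G — root
B — major 3rd
D — perfect 5th
F-sharp — major 7th
A — major 9th
E — major 13th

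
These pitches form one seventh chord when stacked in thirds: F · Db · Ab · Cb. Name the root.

Db

Arranged so that each adjacent pair is a third by letter name: Db – F – Ab – Cb.
The bottom of that stack, Db, is the root (this is Db dominant seventh).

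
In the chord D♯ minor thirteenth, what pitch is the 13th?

B#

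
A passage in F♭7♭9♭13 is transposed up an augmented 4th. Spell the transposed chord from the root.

Bb – D – F – Ab – Cb – Gb

Fb up an augmented 4th → Bb. New chord: Bb dominant seventh flat nine flat thirteen.
Bb — root
D — major 3rd
F — perfect 5th
Ab — minor 7th
Cb — minor 9th
Gb — minor 13th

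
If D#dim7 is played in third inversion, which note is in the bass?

C

D#dim7 in root position is D#–F#–A–C.
Third inversion places the seventh in the bass, which is C.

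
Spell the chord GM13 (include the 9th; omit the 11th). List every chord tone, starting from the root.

G, B, D, F#, A, E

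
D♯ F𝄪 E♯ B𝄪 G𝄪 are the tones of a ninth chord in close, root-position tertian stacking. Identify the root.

Stacking in thirds gives E♯ – G𝄪 – B𝄪 – D♯ – F𝄪, so E♯ is the root — E♯ dominant ninth sharp five.

E♯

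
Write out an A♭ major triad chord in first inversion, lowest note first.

In root position, A♭ major triad is Ab–C–Eb.
First inversion puts the third (C) in the bass.

C, Eb, Ab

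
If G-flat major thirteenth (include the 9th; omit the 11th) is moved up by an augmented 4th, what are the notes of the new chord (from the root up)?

C, E, G, B, D, A

G-flat up an augmented 4th → C. New chord: C major thirteenth.
C — root
E — major 3rd
G — perfect 5th
B — major 7th
D — major 9th
A — major 13th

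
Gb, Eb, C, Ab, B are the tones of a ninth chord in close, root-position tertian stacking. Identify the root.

Ab

Arranged so that each adjacent pair is a third by letter name: Ab – C – Eb – Gb – B.
The bottom of that stack, Ab, is the root (this is Ab dominant seventh sharp nine).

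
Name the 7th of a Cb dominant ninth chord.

B-double-flat

Root of Cb dominant ninth = C-flat. The 7th is a minor 7th: C-flat up a minor 7th → B-double-flat.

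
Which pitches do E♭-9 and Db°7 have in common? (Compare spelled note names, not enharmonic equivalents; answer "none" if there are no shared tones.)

E♭-9 = E♭, G♭, B♭, D♭, F.
Db°7 = D♭, F♭, A𝄫, C𝄫.
Shared: D♭.

D♭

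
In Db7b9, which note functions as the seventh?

Root of Db7b9 = Db. The 7th is a minor 7th: Db up a minor 7th → Cb.

Cb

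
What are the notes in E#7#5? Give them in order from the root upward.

E#7#5: augmented seventh on E♯.
root → E♯
3rd (major 3rd) → G𝄪
5th (augmented 5th) → B𝄪
7th (minor 7th) → D♯

E♯ – G𝄪 – B𝄪 – D♯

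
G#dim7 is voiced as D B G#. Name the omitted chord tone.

G#dim7 = G#, B, D, F. The voicing lacks the 7th (diminished 7th), F.

F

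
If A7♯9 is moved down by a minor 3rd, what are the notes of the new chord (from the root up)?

Transposed root: A → F♯ (minor 3rd down). So we spell F♯ dominant seventh sharp nine:
Root: F♯
Major 3rd (3rd): A♯
Perfect 5th (5th): C♯
Minor 7th (7th): E
Augmented 9th (9th): G𝄪

F♯ A♯ C♯ E G𝄪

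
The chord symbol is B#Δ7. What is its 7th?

A##

Root of B#Δ7 = B#. The 7th is a major 7th: B# up a major 7th → A##.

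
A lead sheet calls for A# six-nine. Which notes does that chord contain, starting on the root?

A#  C##  E#  F##  B#

A# six-nine: six-nine on A#.
Root: A#
Major 3rd (3rd): C##
Perfect 5th (5th): E#
Major 6th (6th): F##
Major 9th (9th): B#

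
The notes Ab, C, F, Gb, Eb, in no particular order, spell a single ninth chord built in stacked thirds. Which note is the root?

F

Stacking in thirds gives F – Ab – C – Eb – Gb, so F is the root — F minor seventh flat nine.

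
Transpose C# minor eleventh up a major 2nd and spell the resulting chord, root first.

D#, F#, A#, C#, E#, G#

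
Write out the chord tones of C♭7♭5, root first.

C♭ – E♭ – G𝄫 – B𝄫

Root C♭, quality dominant seventh flat five:
- root: C♭
- major 3rd: E♭
- diminished 5th: G𝄫
- minor 7th: B𝄫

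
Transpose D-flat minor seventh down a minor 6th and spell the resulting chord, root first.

F – A-flat – C – E-flat

A minor 6th down from D-flat is F, so the new chord is F minor seventh.
- root: F
- minor 3rd: A-flat
- perfect 5th: C
- minor 7th: E-flat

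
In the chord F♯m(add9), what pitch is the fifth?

C#

F♯m(add9) is built on F#; its 5th is a perfect 5th above the root.
A fifth above F uses the letter C, and the perfect 5th above F# is C#.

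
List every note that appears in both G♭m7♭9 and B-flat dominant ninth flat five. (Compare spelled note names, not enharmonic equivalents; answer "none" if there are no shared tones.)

G♭m7♭9: Gb Bbb Db Fb Abb
B-flat dominant ninth flat five: Bb D Fb Ab C
Common to both → Fb.

Fb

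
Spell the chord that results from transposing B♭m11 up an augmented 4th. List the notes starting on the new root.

An augmented 4th up from B♭ is E, so the new chord is E minor eleventh.
root → E
3rd (minor 3rd) → G
5th (perfect 5th) → B
7th (minor 7th) → D
9th (major 9th) → F♯
11th (perfect 11th) → A

E, G, B, D, F♯, A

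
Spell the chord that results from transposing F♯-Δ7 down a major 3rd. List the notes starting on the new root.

F# down a major 3rd → D. New chord: D minor-major seventh.
Root: D
Minor 3rd (3rd): F
Perfect 5th (5th): A
Major 7th (7th): C#

D  F  A  C#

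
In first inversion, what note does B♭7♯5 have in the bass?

B♭7♯5 = Bb–D–F#–Ab. First inversion → third in the bass = D.

D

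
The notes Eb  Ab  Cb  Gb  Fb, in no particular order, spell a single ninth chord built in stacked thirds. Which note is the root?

Fb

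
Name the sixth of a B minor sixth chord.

B minor sixth is built on B; its 6th is a major 6th above the root.
A sixth above B uses the letter G, and the major 6th above B is G-sharp.

G-sharp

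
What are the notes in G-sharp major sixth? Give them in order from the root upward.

G-sharp major sixth: major sixth on G#.
Root: G#
Major 3rd (3rd): B#
Perfect 5th (5th): D#
Major 6th (6th): E#

G#, B#, D#, E#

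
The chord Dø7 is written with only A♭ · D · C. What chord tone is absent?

Dø7 = D, F, A♭, C. The voicing lacks the 3rd (minor 3rd), F.

F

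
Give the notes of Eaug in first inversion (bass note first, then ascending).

G♯, B♯, E

Eaug = E–G♯–B♯; first inversion → third (G♯) lowest.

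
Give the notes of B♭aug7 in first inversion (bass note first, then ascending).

D, F#, Ab, Bb

B♭aug7 = Bb–D–F#–Ab; first inversion → third (D) lowest.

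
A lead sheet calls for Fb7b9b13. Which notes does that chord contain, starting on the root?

Fb, Ab, Cb, Ebb, Gbb, Dbb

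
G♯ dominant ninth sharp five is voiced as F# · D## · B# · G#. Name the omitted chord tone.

A#

The full G♯ dominant ninth sharp five chord is G#, B#, D##, F#, A#.
Comparing with the voicing, the major 9th (9th) — A# — is absent.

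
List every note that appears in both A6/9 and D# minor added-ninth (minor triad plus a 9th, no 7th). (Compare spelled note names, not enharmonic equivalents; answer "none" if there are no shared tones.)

A6/9: A C# E F# B
D# minor added-ninth: D# F# A# E#
Common to both → F#.

F#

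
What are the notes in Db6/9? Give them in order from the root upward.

D♭, F, A♭, B♭, E♭

Db6/9: six-nine on D♭.
D♭ — root
F — major 3rd
A♭ — perfect 5th
B♭ — major 6th
E♭ — major 9th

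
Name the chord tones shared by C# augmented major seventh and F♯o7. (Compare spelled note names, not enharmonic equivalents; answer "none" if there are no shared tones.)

C# augmented major seventh = C#, E#, G##, B#.
F♯o7 = F#, A, C, Eb.
Shared: none.

none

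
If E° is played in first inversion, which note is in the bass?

G

E° in root position is E–G–B♭.
First inversion places the third in the bass, which is G.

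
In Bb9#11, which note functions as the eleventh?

E

Root of Bb9#11 = Bb. The 11th is an augmented 11th: Bb up an augmented 11th → E.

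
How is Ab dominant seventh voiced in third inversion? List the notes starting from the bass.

Ab dominant seventh = Ab–C–Eb–Gb; third inversion → seventh (Gb) lowest.

Gb, Ab, C, Eb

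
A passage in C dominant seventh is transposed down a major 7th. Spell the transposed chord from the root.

Db, F, Ab, Cb

A major 7th down from C is Db, so the new chord is Db dominant seventh.
root → Db
3rd (major 3rd) → F
5th (perfect 5th) → Ab
7th (minor 7th) → Cb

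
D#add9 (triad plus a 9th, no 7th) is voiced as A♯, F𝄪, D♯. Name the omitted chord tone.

D#add9 = D♯, F𝄪, A♯, E♯. The voicing lacks the 9th (major 9th), E♯.

E♯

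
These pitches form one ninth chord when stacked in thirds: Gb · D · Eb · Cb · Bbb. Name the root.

Cb

Arranged so that each adjacent pair is a third by letter name: Cb – Eb – Gb – Bbb – D.
The bottom of that stack, Cb, is the root (this is Cb dominant seventh sharp nine).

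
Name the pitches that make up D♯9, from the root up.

D♯ – F𝄪 – A♯ – C♯ – E♯

D♯9 is a dominant ninth built on D♯.
Root: D♯
Major 3rd (3rd): F𝄪
Perfect 5th (5th): A♯
Minor 7th (7th): C♯
Major 9th (9th): E♯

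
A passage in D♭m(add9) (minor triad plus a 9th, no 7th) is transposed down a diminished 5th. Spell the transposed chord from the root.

A diminished 5th down from D♭ is G, so the new chord is G minor added-ninth.
G — root
B♭ — minor 3rd
D — perfect 5th
A — major 9th

G B♭ D A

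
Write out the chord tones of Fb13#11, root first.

Fb Ab Cb Ebb Gb Bb Db

Root Fb, quality dominant thirteenth sharp eleven:
root → Fb
3rd (major 3rd) → Ab
5th (perfect 5th) → Cb
7th (minor 7th) → Ebb
9th (major 9th) → Gb
11th (augmented 11th) → Bb
13th (major 13th) → Db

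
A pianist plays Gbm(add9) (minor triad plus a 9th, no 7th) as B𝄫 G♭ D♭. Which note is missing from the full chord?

Gbm(add9) = G♭, B𝄫, D♭, A♭. The voicing lacks the 9th (major 9th), A♭.

A♭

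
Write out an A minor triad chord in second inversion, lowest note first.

E  A  C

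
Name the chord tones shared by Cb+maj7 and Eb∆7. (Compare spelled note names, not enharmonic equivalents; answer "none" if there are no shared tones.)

Eb, G, Bb

Cb+maj7: Cb Eb G Bb
Eb∆7: Eb G Bb D
Common to both → Eb, G, Bb.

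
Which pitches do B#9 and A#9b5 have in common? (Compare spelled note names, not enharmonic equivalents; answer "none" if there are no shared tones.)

B♯, A♯, C𝄪

B#9: B♯ D𝄪 F𝄪 A♯ C𝄪
A#9b5: A♯ C𝄪 E G♯ B♯
Common to both → B♯, A♯, C𝄪.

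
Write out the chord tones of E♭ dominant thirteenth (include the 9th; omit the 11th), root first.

E-flat  G  B-flat  D-flat  F  C

E♭ dominant thirteenth: dominant thirteenth on E-flat.
E-flat — root
G — major 3rd
B-flat — perfect 5th
D-flat — minor 7th
F — major 9th
C — major 13th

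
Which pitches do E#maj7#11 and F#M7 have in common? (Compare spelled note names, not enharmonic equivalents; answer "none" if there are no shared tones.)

E♯

E#maj7#11 = E♯, G𝄪, B♯, D𝄪, A𝄪.
F#M7 = F♯, A♯, C♯, E♯.
Shared: E♯.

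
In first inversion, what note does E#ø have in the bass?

E#ø = E#–G#–B–D#. First inversion → third in the bass = G#.

G#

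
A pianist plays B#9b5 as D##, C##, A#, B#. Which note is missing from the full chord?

F#

The full B#9b5 chord is B#, D##, F#, A#, C##.
Comparing with the voicing, the diminished 5th (5th) — F# — is absent.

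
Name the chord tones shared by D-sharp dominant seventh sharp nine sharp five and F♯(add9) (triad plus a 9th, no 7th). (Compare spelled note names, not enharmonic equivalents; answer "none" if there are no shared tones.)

C#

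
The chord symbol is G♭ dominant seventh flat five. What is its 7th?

Root of G♭ dominant seventh flat five = G-flat. The 7th is a minor 7th: G-flat up a minor 7th → F-flat.

F-flat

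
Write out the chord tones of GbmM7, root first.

Root G♭, quality minor-major seventh:
Root: G♭
Minor 3rd (3rd): B𝄫
Perfect 5th (5th): D♭
Major 7th (7th): F

G♭ – B𝄫 – D♭ – F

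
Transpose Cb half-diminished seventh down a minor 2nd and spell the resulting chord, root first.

Bb – Db – Fb – Ab

Transposed root: Cb → Bb (minor 2nd down). So we spell Bb half-diminished seventh:
- root: Bb
- minor 3rd: Db
- diminished 5th: Fb
- minor 7th: Ab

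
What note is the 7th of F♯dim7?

F♯dim7 is built on F#; its 7th is a diminished 7th above the root.
A seventh above F uses the letter E, and the diminished 7th above F# is Eb.

Eb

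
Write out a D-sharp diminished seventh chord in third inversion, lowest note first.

C  D-sharp  F-sharp  A

In root position, D-sharp diminished seventh is D-sharp–F-sharp–A–C.
Third inversion puts the seventh (C) in the bass.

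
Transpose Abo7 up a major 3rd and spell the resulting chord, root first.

C – Eb – Gb – Bbb

Transposed root: Ab → C (major 3rd up). So we spell C diminished seventh:
C — root
Eb — minor 3rd
Gb — diminished 5th
Bbb — diminished 7th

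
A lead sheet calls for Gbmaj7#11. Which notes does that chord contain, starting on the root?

G♭, B♭, D♭, F, C

Gbmaj7#11 is a major seventh sharp eleven built on G♭.
root → G♭
3rd (major 3rd) → B♭
5th (perfect 5th) → D♭
7th (major 7th) → F
11th (augmented 11th) → C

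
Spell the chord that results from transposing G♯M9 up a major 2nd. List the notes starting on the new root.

A♯, C𝄪, E♯, G𝄪, B♯

Transposed root: G♯ → A♯ (major 2nd up). So we spell A♯ major ninth:
Root: A♯
Major 3rd (3rd): C𝄪
Perfect 5th (5th): E♯
Major 7th (7th): G𝄪
Major 9th (9th): B♯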